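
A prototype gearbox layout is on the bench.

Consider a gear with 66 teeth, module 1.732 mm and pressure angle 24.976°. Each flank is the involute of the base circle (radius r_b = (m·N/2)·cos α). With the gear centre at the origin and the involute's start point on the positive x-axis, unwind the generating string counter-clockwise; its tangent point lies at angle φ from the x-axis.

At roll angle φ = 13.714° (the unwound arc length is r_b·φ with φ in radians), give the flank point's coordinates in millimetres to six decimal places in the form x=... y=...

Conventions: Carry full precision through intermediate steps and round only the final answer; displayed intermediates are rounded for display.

topology: single-mesh involute geometry — m = 1.732, N = 66
pitch radius r_p = m·N/2 = 1.732·66/2 = 57.156000
base radius r_b = r_p·cos α = 57.156000·cos 24.976° = 51.811041
roll angle φ = 13.714° = 0.23935445 rad
x = r_b·(cos φ + φ·sin φ) = 53.273994
y = r_b·(sin φ − φ·cos φ) = 0.235470

x=53.273994 y=0.235470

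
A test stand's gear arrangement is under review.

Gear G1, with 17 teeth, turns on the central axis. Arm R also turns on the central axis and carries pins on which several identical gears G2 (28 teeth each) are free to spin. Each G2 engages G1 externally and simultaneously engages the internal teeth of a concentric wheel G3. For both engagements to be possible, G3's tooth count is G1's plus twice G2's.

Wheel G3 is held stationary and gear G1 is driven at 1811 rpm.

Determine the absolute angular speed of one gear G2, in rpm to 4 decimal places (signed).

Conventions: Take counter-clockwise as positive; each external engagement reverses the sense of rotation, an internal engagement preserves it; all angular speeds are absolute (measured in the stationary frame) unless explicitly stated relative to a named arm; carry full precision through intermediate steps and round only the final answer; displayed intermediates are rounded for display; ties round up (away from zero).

recognized (axles ride arm R): planetary set, 17/28/73 teeth
normalise by the input: solve with ω_sun = 1, then scale by 1811 rpm
ring teeth: 17 + 2·28 = 73
17(ω_sun−ω_arm) = −73(ω_ring−ω_arm),  ω_ring = 0, ω_sun = 1
17(1−ω_arm) = −73(0−ω_arm)  ⇒  90·ω_arm = 17  ⇒  ω_arm = 17/90
sun–planet mesh: 17·(1−17/90) = −28·(ω_p−ω_arm)  ⇒  ω_p−ω_arm = -1241/2520
ω_p = 17/90 − 1241/2520 = -17/56
scale: ω_p = -17/56 × 1811 rpm = -549.7679 rpm

-549.7679 rpm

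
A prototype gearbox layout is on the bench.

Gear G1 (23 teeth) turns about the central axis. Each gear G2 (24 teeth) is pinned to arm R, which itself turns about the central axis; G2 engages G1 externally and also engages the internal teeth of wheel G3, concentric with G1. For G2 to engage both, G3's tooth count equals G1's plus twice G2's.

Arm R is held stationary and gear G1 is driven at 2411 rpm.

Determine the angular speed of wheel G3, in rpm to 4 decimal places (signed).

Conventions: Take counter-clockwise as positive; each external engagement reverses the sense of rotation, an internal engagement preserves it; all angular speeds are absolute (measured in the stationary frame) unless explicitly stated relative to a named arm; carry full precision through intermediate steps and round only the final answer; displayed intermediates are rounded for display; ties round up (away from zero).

-781.0282 rpm

class = planetary set [G3 = 23+2·24 = 71; Willis about the carrier]
normalise by the input: solve with ω_sun = 1, then scale by 2411 rpm
ring teeth: 23 + 2·24 = 71
23(ω_sun−ω_arm) = −71(ω_ring−ω_arm),  ω_arm = 0, ω_sun = 1
ω_ring = 0 − (23/71)(1−0) = -23/71
scale: ω_ring = -23/71 × 2411 rpm = -781.0282 rpm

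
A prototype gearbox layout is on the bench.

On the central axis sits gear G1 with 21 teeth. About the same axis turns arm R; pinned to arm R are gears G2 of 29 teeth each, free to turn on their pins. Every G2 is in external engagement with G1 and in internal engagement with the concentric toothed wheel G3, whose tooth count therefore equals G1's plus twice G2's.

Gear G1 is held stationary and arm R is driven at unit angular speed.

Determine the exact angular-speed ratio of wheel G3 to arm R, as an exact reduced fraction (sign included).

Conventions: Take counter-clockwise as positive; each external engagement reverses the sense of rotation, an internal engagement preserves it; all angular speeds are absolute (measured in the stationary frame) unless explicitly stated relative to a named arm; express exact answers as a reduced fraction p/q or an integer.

planetary set (21T centre, 29T on arm, 79T internal) — Willis relation
ring teeth: 21 + 2·29 = 79
21(ω_sun−ω_arm) = −79(ω_ring−ω_arm),  ω_sun = 0, ω_arm = 1
ω_ring = 1 − (21/79)(0−1) = 100/79
ω_out/ω_in = 100/79

100/79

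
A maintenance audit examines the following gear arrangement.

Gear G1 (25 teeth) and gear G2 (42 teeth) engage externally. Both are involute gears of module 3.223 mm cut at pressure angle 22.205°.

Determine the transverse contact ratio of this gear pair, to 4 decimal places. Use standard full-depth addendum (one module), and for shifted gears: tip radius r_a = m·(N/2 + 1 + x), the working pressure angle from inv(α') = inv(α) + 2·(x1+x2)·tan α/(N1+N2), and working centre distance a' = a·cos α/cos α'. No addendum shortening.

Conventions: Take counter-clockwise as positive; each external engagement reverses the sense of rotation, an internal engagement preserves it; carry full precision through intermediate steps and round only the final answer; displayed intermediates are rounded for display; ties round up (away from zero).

recognized (one external pair, fixed centres): single-mesh tooth geometry, m = 3.223, N1 = 25, N2 = 42
base radii: r_b1 = 37.299683, r_b2 = 62.663467
tip radii: r_a1 = 43.510500, r_a2 = 70.906000
no profile shift: α' = α, a' = a
action lengths: √(r_a1²−r_b1²) = 22.403064, √(r_a2²−r_b2²) = 33.180578
base pitch p_b = π·m·cos α = 9.374433
CR = (22.403064 + 33.180578 − 107.970500·sin 22.20500°)/9.374433 = 1.576550
contact ratio ≈ 1.5765

1.5765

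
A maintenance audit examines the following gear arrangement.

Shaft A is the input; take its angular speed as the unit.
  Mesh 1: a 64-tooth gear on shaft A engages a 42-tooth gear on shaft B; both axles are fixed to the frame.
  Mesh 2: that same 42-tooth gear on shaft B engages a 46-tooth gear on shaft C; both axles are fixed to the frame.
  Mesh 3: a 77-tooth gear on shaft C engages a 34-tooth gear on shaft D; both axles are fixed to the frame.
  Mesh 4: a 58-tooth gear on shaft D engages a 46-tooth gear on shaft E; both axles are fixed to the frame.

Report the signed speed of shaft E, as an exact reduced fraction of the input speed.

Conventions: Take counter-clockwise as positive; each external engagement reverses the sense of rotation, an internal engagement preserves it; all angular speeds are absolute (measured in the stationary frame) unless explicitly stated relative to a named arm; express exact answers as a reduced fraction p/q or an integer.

35728/8993

4-mesh fixed-axis compound train (all bearings frame-fixed)
mesh 1 [64T→42T]: |ω|/ω_in = 1×64/42 = 32/21, sense flips to −
mesh 2 [42T→46T]: |ω|/ω_in = (32/21)×42/46 = 32/23, sense flips to +
mesh 3 [77T→34T]: |ω|/ω_in = (32/23)×77/34 = 1232/391, sense flips to −
mesh 4 [58T→46T]: |ω|/ω_in = (1232/391)×58/46 = 35728/8993, sense flips to +
signed output speed (× input speed) = 35728/8993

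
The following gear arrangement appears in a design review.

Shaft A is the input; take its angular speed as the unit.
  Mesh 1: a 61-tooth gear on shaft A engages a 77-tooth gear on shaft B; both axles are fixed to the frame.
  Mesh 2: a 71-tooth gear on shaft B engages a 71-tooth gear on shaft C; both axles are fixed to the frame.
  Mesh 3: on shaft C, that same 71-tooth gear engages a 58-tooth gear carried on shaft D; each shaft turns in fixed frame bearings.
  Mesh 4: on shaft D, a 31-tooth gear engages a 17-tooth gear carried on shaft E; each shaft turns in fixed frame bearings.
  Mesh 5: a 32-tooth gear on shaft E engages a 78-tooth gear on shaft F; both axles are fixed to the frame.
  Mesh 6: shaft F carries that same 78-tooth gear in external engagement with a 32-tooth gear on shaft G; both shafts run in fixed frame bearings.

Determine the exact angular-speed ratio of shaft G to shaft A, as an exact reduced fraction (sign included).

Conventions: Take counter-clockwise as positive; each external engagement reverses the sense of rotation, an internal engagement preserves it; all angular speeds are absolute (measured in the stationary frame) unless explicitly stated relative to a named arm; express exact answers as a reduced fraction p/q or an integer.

class = fixed-axis compound train [6 meshes; 6 ratios multiply, 6 sense flips]
mesh 1 [61T→77T]: running ratio 61/77, sense −
mesh 2 [71T→71T]: running ratio 61/77, sense +
mesh 3 [71T→58T]: running ratio 4331/4466, sense −
mesh 4 [31T→17T]: running ratio 134261/75922, sense +
mesh 5 [32T→78T]: running ratio 1074088/1480479, sense −
mesh 6 [78T→32T]: running ratio 134261/75922, sense +
ω_out/ω_in = 134261/75922

134261/75922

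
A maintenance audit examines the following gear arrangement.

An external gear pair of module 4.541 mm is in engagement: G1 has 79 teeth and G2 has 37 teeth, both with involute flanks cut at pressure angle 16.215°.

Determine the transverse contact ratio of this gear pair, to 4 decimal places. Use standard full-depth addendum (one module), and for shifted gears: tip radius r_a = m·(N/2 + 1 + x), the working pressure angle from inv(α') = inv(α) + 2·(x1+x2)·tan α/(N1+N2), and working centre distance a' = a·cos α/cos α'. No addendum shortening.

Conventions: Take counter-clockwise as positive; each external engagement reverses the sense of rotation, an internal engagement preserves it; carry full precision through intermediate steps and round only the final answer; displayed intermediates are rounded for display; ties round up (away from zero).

class = single-mesh tooth geometry [involute pair 79T × 37T, m = 4.541]
base radii: r_b1 = 172.234291, r_b2 = 80.666693
tip radii: r_a1 = 183.910500, r_a2 = 88.549500
no profile shift: α' = α, a' = a
action lengths: √(r_a1²−r_b1²) = 64.485820, √(r_a2²−r_b2²) = 36.522576
base pitch p_b = π·m·cos α = 13.698481
CR = (64.485820 + 36.522576 − 263.378000·sin 16.21500°)/13.698481 = 2.004753
contact ratio ≈ 2.0048

2.0048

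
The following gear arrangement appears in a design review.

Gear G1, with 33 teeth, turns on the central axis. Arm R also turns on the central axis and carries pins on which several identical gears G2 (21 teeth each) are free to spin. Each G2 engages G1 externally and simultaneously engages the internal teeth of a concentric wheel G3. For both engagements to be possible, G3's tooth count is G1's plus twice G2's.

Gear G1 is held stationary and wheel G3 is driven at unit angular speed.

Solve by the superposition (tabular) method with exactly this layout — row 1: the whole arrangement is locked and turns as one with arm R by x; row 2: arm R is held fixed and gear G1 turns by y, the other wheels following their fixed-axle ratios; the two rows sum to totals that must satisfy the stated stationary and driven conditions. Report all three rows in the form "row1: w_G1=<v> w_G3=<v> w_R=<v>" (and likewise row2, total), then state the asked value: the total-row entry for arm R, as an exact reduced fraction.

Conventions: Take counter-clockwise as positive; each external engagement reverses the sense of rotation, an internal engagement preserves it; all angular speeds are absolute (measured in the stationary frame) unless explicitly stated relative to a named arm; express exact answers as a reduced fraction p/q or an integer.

class = planetary set [G3 = 33+2·21 = 75; Willis about the carrier]
row 1 (train locked, turned with arm): all members turn x
row 2: sun turns y, ring = −(33/75)·y, arm 0
boundary: total ω_sun = x + y = 0 and total ω_ring = x − (33/75)·y = 1  ⇒  y = -25/36, x = 25/36
row 2 ring = −(33/75)·(-25/36) = 11/36
totals (row 1 + row 2): sun 25/36 + (-25/36) = 0, ring 25/36 + 11/36 = 1, arm 25/36 + 0 = 25/36
asked cell (total, arm) = 25/36

row1: w_G1=25/36 w_G3=25/36 w_R=25/36
row2: w_G1=-25/36 w_G3=11/36 w_R=0
total: w_G1=0 w_G3=1 w_R=25/36
asked value: 25/36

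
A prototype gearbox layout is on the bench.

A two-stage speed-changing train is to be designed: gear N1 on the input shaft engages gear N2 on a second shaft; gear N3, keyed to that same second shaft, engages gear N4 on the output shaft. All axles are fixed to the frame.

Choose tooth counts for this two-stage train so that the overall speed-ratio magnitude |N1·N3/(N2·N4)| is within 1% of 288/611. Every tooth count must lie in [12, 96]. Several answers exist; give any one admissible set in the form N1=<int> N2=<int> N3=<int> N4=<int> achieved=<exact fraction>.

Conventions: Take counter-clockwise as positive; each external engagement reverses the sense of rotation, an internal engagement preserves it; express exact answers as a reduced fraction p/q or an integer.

design class (target 288/611): fixed-axis compound train
target = 288/611 in lowest terms: an exact hit needs N1·N3 = k·288 and N2·N4 = k·611 for one integer k, every count in [12, 96]; additionally prefer no 1:1 stage (N1 ≠ N2, N3 ≠ N4)
k = 1: N1·N3 = 288 = 12·24, N2·N4 = 611 = 13·47
achieved = 12·24/(13·47) = 288/611; |achieved − target| = 0 ≤ 72/15275 ✓

N1=12 N2=13 N3=24 N4=47 achieved=288/611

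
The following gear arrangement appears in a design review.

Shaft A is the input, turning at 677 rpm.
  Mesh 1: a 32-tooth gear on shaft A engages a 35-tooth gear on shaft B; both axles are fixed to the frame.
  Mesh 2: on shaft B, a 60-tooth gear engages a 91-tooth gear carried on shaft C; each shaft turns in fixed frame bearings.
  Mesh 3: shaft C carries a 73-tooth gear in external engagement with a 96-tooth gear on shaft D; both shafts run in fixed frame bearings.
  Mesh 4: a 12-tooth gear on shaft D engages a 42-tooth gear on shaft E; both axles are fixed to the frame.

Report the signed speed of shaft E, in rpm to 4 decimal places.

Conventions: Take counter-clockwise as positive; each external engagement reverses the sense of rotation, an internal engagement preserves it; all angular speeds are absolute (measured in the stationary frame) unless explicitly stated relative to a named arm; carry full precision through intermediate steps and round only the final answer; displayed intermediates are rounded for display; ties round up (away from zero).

+88.6674 rpm

4-mesh fixed-axis compound train (all bearings frame-fixed)
mesh 1 [32T→35T]: ω = 677.0000×32/35 = 618.9714 rpm, sense flips to −
mesh 2 [60T→91T]: ω = 618.9714×60/91 = 408.1130 rpm, sense flips to +
mesh 3 [73T→96T]: ω = 408.1130×73/96 = 310.3359 rpm, sense flips to −
mesh 4 [12T→42T]: ω = 310.3359×12/42 = 88.6674 rpm, sense flips to +
signed output speed = +88.6674 rpm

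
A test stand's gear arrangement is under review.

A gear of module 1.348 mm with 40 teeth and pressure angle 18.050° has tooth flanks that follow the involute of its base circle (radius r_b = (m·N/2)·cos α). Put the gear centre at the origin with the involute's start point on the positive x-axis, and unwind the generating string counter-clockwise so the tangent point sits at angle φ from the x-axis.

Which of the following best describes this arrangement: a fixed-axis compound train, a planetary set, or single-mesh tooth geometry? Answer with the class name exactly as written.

single-mesh tooth geometry

class = single-mesh tooth geometry [base-circle involute, m = 1.348, 40T]
classification: single-mesh tooth geometry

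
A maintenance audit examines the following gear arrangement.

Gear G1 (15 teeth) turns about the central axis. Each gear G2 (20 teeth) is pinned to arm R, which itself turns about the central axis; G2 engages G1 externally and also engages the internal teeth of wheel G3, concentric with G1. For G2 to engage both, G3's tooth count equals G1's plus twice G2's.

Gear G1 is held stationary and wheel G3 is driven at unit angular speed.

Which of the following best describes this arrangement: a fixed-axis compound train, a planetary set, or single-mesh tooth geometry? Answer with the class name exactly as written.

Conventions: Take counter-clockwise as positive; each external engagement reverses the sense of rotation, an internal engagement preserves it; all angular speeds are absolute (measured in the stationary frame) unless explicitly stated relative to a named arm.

topology: planetary set — G1 15T / G2 20T / G3 55T, arm = carrier (Willis)
classification: planetary set

planetary set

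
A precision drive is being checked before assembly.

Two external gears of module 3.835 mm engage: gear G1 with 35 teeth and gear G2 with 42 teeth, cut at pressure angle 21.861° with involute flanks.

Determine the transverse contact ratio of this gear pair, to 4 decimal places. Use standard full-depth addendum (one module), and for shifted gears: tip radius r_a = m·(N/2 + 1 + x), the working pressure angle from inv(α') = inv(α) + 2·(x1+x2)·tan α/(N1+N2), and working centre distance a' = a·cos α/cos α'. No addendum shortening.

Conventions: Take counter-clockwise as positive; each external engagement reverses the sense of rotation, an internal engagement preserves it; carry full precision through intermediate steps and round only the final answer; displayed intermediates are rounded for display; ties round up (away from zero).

1.6213

topology: single-mesh involute geometry — m = 3.835, 35T/42T pair
base radii: r_b1 = 62.286435, r_b2 = 74.743722
tip radii: r_a1 = 70.947500, r_a2 = 84.370000
no profile shift: α' = α, a' = a
action lengths: √(r_a1²−r_b1²) = 33.969807, √(r_a2²−r_b2²) = 39.136593
base pitch p_b = π·m·cos α = 11.181635
CR = (33.969807 + 39.136593 − 147.647500·sin 21.86100°)/11.181635 = 1.621315
contact ratio ≈ 1.6213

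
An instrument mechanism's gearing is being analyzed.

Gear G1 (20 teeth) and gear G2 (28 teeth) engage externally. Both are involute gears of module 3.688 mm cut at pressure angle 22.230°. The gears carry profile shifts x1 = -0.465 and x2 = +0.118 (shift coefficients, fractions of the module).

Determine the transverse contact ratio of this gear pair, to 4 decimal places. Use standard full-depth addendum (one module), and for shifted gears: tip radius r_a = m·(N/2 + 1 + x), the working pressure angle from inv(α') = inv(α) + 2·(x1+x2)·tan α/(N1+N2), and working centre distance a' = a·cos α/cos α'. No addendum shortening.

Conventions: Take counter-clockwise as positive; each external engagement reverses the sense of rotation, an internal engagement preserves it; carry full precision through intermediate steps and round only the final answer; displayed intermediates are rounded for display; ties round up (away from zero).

single-mesh involute tooth geometry (20T engaging 28T at module 3.688)
base radii: r_b1 = 34.138806, r_b2 = 47.794329
tip radii: r_a1 = 38.853080, r_a2 = 55.755184
inv(α') = inv(22.230°) + 2·(-0.465+0.118)·tan α/(20+28) = 0.01480751  ⇒  α' = 19.95800°
a' = a·cos α / cos α' = 88.5120·cos 22.230°/cos 19.95800° = 87.168190
action lengths: √(r_a1²−r_b1²) = 18.550033, √(r_a2²−r_b2²) = 28.711368
base pitch p_b = π·m·cos α = 10.725022
CR = (18.550033 + 28.711368 − 87.168190·sin 19.95800°)/10.725022 = 1.632460
contact ratio ≈ 1.6325

1.6325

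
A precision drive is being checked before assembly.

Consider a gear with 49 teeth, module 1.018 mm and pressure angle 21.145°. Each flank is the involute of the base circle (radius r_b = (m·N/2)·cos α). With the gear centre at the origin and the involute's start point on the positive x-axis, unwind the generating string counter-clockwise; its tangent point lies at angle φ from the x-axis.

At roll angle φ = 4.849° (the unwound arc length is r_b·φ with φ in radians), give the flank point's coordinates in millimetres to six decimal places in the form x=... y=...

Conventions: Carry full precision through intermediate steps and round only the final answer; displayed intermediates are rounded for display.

topology: single-mesh involute geometry — m = 1.018, N = 49
pitch radius r_p = m·N/2 = 1.018·49/2 = 24.941000
base radius r_b = r_p·cos α = 24.941000·cos 21.145° = 23.261735
roll angle φ = 4.849° = 0.08463102 rad
x = r_b·(cos φ + φ·sin φ) = 23.344891
y = r_b·(sin φ − φ·cos φ) = 0.004697

x=23.344891 y=0.004697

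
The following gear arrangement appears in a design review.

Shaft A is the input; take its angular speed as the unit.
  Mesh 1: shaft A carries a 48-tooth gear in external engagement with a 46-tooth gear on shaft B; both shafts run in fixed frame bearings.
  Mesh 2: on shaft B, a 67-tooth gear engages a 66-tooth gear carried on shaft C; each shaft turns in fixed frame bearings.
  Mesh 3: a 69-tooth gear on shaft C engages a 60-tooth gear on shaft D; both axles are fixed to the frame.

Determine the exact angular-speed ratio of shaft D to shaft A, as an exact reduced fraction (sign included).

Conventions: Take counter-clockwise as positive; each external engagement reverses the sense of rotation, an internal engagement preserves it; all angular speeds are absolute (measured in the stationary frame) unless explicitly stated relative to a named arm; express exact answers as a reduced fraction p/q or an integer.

class = fixed-axis compound train [3 meshes; 3 ratios multiply, 3 sense flips]
mesh 1 [48T→46T]: running ratio 24/23, sense −
mesh 2 [67T→66T]: running ratio 268/253, sense +
mesh 3 [69T→60T]: running ratio 67/55, sense −
ω_out/ω_in = -67/55

-67/55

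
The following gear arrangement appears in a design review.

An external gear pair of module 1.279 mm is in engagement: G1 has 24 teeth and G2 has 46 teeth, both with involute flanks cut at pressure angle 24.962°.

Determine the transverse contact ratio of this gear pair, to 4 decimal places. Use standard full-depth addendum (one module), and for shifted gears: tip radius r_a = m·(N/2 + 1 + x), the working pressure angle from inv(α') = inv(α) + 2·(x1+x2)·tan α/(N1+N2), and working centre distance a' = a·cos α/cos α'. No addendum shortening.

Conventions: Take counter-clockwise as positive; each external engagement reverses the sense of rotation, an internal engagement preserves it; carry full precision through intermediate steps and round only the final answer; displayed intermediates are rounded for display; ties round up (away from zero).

1.4850

topology: single-mesh involute geometry — m = 1.279, 24T/46T pair
base radii: r_b1 = 13.914311, r_b2 = 26.669096
tip radii: r_a1 = 16.627000, r_a2 = 30.696000
no profile shift: α' = α, a' = a
action lengths: √(r_a1²−r_b1²) = 9.102147, √(r_a2²−r_b2²) = 15.198808
base pitch p_b = π·m·cos α = 3.642758
CR = (9.102147 + 15.198808 − 44.765000·sin 24.96200°)/3.642758 = 1.484963
contact ratio ≈ 1.4850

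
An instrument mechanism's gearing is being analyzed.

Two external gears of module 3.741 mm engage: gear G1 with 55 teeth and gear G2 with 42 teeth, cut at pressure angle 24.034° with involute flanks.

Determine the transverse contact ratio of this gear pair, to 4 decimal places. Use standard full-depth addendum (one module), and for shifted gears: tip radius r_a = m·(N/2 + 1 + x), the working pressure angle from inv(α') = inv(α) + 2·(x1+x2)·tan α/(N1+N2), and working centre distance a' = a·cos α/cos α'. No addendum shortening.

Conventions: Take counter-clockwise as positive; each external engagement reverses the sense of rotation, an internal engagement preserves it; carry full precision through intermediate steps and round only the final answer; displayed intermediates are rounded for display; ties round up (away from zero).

1.5664

single-mesh involute tooth geometry (55T engaging 42T at module 3.741)
base radii: r_b1 = 93.958426, r_b2 = 71.750070
tip radii: r_a1 = 106.618500, r_a2 = 82.302000
no profile shift: α' = α, a' = a
action lengths: √(r_a1²−r_b1²) = 50.391654, √(r_a2²−r_b2²) = 40.318068
base pitch p_b = π·m·cos α = 10.733785
CR = (50.391654 + 40.318068 − 181.438500·sin 24.03400°)/10.733785 = 1.566427
contact ratio ≈ 1.5664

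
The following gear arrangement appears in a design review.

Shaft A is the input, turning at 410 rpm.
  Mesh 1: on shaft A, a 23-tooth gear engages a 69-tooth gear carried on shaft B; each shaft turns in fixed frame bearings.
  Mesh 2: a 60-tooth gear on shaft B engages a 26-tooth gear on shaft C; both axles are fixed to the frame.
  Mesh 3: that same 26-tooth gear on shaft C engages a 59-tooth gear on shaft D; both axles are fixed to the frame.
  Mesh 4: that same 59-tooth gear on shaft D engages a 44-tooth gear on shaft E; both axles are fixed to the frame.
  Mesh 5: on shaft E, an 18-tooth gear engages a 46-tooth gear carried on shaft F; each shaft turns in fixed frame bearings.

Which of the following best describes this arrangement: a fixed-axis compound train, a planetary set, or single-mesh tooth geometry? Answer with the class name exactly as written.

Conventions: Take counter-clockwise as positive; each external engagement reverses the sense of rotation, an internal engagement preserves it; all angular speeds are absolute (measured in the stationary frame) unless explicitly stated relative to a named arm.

class = fixed-axis compound train [5 meshes; 5 ratios multiply, 5 sense flips]
classification: fixed-axis compound train

fixed-axis compound train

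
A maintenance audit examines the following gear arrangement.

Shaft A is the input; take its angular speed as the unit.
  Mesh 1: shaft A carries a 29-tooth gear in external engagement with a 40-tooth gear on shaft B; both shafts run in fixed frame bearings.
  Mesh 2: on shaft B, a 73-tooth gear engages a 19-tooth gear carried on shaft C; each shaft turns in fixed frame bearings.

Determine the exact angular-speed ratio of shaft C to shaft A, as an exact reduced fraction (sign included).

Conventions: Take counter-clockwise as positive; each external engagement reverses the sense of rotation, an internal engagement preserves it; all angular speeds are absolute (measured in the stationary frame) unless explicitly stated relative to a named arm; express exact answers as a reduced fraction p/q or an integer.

class = fixed-axis compound train [2 meshes; 2 ratios multiply, 2 sense flips]
mesh 1 [29T→40T]: running ratio 29/40, sense −
mesh 2 [73T→19T]: running ratio 2117/760, sense +
ω_out/ω_in = 2117/760

2117/760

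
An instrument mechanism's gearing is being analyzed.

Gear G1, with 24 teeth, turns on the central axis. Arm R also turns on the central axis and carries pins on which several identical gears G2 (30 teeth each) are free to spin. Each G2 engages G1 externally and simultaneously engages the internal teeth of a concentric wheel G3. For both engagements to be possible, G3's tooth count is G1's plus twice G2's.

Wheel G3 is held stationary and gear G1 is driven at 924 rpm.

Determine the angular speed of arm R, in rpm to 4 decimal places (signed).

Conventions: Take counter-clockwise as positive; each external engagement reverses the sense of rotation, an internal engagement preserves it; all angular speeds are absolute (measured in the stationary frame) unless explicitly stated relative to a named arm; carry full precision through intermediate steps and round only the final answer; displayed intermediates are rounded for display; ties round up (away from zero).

class = planetary set [G3 = 24+2·30 = 84; Willis about the carrier]
normalise by the input: solve with ω_sun = 1, then scale by 924 rpm
ring teeth: 24 + 2·30 = 84
24(ω_sun−ω_arm) = −84(ω_ring−ω_arm),  ω_ring = 0, ω_sun = 1
24(1−ω_arm) = −84(0−ω_arm)  ⇒  108·ω_arm = 24  ⇒  ω_arm = 2/9
scale: ω_arm = 2/9 × 924 rpm = +205.3333 rpm

+205.3333 rpm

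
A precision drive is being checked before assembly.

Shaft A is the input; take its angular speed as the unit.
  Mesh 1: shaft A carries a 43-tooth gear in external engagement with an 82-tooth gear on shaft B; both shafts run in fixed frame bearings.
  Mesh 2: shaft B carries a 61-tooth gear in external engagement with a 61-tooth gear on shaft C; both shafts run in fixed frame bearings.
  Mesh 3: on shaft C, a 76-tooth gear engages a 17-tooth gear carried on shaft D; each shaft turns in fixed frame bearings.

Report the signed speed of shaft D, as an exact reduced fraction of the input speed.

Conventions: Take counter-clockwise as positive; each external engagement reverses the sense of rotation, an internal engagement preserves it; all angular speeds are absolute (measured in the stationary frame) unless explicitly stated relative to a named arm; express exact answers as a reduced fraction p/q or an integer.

-1634/697

3-mesh fixed-axis compound train (all bearings frame-fixed)
mesh 1 [43T→82T]: |ω|/ω_in = 1×43/82 = 43/82, sense flips to −
mesh 2 [61T→61T]: |ω|/ω_in = (43/82)×61/61 = 43/82, sense flips to +
mesh 3 [76T→17T]: |ω|/ω_in = (43/82)×76/17 = 1634/697, sense flips to −
signed output speed (× input speed) = -1634/697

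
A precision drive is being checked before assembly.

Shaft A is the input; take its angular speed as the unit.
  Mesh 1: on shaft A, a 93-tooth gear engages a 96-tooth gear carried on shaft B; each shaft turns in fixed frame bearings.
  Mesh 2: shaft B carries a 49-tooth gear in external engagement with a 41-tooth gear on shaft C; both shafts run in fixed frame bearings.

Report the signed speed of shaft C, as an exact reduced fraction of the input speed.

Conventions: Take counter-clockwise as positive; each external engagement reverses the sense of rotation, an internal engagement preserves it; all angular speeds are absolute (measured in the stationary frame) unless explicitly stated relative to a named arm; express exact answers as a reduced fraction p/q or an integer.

1519/1312

2-mesh fixed-axis compound train (all bearings frame-fixed)
mesh 1 [93T→96T]: |ω|/ω_in = 1×93/96 = 31/32, sense flips to −
mesh 2 [49T→41T]: |ω|/ω_in = (31/32)×49/41 = 1519/1312, sense flips to +
signed output speed (× input speed) = 1519/1312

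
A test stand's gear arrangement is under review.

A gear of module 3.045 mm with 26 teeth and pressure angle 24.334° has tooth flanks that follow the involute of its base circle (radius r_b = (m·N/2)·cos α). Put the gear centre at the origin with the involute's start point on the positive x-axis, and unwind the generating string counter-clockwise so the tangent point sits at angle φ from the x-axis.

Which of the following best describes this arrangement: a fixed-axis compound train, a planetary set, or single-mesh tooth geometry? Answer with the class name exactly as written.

single-mesh involute tooth geometry (26T wheel at module 3.045)
classification: single-mesh tooth geometry

single-mesh tooth geometry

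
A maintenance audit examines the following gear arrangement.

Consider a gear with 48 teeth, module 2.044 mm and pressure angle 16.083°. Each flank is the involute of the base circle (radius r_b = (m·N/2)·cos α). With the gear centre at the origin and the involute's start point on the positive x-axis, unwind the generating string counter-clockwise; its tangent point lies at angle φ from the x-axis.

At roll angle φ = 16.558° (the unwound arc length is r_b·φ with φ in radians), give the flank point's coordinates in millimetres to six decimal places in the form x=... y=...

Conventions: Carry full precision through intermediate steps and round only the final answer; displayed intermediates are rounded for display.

class = single-mesh tooth geometry [base-circle involute, m = 2.044, 48T]
pitch radius r_p = m·N/2 = 2.044·48/2 = 49.056000
base radius r_b = r_p·cos α = 49.056000·cos 16.083° = 47.136016
roll angle φ = 16.558° = 0.28899162 rad
x = r_b·(cos φ + φ·sin φ) = 49.063420
y = r_b·(sin φ − φ·cos φ) = 0.376059

x=49.063420 y=0.376059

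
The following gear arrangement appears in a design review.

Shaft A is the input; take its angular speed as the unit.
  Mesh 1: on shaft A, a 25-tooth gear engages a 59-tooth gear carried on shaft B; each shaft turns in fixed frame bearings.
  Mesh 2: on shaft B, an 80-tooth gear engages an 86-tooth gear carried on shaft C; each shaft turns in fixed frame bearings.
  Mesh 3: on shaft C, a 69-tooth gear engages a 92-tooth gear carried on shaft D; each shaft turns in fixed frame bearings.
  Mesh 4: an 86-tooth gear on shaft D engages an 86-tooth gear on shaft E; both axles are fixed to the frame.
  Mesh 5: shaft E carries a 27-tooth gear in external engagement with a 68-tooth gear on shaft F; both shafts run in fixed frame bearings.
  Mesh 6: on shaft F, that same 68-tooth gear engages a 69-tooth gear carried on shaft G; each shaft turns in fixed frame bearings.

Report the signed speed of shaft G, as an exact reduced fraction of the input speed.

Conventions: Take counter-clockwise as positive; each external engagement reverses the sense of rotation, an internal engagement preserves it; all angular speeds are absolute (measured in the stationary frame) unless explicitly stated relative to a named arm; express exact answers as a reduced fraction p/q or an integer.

6750/58351

6-mesh fixed-axis compound train (all bearings frame-fixed)
mesh 1 [25T→59T]: |ω|/ω_in = 1×25/59 = 25/59, sense flips to −
mesh 2 [80T→86T]: |ω|/ω_in = (25/59)×80/86 = 1000/2537, sense flips to +
mesh 3 [69T→92T]: |ω|/ω_in = (1000/2537)×69/92 = 750/2537, sense flips to −
mesh 4 [86T→86T]: |ω|/ω_in = (750/2537)×86/86 = 750/2537, sense flips to +
mesh 5 [27T→68T]: |ω|/ω_in = (750/2537)×27/68 = 10125/86258, sense flips to −
mesh 6 [68T→69T]: |ω|/ω_in = (10125/86258)×68/69 = 6750/58351, sense flips to +
signed output speed (× input speed) = 6750/58351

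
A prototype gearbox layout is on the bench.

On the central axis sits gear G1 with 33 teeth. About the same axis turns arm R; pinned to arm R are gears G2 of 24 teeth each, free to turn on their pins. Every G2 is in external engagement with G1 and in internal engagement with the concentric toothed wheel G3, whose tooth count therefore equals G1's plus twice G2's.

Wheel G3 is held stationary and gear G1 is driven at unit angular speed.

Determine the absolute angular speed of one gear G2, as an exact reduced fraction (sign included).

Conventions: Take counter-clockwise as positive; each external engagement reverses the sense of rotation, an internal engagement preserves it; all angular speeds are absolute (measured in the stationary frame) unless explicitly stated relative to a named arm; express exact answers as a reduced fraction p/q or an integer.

-11/16

planetary set (33T centre, 24T on arm, 81T internal) — Willis relation
ring teeth: 33 + 2·24 = 81
33(ω_sun−ω_arm) = −81(ω_ring−ω_arm),  ω_ring = 0, ω_sun = 1
33(1−ω_arm) = −81(0−ω_arm)  ⇒  114·ω_arm = 33  ⇒  ω_arm = 11/38
sun–planet mesh: 33·(1−11/38) = −24·(ω_p−ω_arm)  ⇒  ω_p−ω_arm = -297/304
ω_p = 11/38 − 297/304 = -11/16
exact speed ratio = -11/16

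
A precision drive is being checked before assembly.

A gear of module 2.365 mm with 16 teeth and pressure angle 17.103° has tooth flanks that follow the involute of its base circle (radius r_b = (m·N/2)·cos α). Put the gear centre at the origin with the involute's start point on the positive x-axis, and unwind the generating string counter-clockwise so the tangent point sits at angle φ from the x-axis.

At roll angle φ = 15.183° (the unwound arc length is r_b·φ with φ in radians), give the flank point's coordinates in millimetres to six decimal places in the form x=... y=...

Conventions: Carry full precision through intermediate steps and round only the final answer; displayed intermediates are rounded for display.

recognized (one wheel, involute flank): single-mesh tooth geometry, m = 2.365, N = 16
pitch radius r_p = m·N/2 = 2.365·16/2 = 18.920000
base radius r_b = r_p·cos α = 18.920000·cos 17.103° = 18.083313
roll angle φ = 15.183° = 0.26499334 rad
x = r_b·(cos φ + φ·sin φ) = 18.707128
y = r_b·(sin φ − φ·cos φ) = 0.111380

x=18.707128 y=0.111380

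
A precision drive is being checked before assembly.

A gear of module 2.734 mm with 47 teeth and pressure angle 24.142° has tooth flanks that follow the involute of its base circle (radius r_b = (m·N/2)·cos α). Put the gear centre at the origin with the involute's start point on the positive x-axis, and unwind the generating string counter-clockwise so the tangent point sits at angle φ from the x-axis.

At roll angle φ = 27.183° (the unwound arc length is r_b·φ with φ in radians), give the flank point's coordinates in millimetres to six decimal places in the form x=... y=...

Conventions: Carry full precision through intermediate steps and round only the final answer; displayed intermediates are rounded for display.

x=64.861101 y=2.040383

single-mesh involute tooth geometry (47T wheel at module 2.734)
pitch radius r_p = m·N/2 = 2.734·47/2 = 64.249000
base radius r_b = r_p·cos α = 64.249000·cos 24.142° = 58.629436
roll angle φ = 27.183° = 0.47443285 rad
x = r_b·(cos φ + φ·sin φ) = 64.861101
y = r_b·(sin φ − φ·cos φ) = 2.040383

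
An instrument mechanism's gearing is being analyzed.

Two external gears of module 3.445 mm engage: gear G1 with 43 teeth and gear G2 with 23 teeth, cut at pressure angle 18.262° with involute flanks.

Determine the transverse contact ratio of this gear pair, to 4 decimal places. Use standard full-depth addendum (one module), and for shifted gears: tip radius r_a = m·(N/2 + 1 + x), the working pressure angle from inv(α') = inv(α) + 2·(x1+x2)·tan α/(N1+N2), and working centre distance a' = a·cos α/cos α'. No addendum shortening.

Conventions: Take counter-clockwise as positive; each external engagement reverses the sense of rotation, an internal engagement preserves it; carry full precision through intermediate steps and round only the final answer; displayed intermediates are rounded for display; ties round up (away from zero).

class = single-mesh tooth geometry [involute pair 43T × 23T, m = 3.445]
base radii: r_b1 = 70.336980, r_b2 = 37.622106
tip radii: r_a1 = 77.512500, r_a2 = 43.062500
no profile shift: α' = α, a' = a
action lengths: √(r_a1²−r_b1²) = 32.571411, √(r_a2²−r_b2²) = 20.951278
base pitch p_b = π·m·cos α = 10.277681
CR = (32.571411 + 20.951278 − 113.685000·sin 18.26200°)/10.277681 = 1.741448
contact ratio ≈ 1.7414

1.7414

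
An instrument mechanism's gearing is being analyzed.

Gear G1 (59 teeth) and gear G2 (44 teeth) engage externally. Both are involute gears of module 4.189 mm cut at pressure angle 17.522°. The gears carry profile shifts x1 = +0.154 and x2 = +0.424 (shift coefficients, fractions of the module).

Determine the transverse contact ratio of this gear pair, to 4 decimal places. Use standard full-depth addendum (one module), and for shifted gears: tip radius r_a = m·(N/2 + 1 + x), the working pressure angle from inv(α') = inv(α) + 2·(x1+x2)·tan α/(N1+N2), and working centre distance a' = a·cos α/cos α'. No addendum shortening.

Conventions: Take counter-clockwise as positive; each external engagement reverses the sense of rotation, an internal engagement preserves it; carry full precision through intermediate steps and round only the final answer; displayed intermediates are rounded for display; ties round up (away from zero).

1.7869

recognized (one external pair, fixed centres): single-mesh tooth geometry, m = 4.189, N1 = 59, N2 = 44
base radii: r_b1 = 117.841772, r_b2 = 87.881999
tip radii: r_a1 = 128.409606, r_a2 = 98.123136
inv(α') = inv(17.522°) + 2·(+0.154+0.424)·tan α/(59+44) = 0.01344782  ⇒  α' = 19.34723°
a' = a·cos α / cos α' = 215.7335·cos 17.522°/cos 19.34723° = 218.036695
action lengths: √(r_a1²−r_b1²) = 51.013172, √(r_a2²−r_b2²) = 43.645206
base pitch p_b = π·m·cos α = 12.549520
CR = (51.013172 + 43.645206 − 218.036695·sin 19.34723°)/12.549520 = 1.786883
contact ratio ≈ 1.7869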